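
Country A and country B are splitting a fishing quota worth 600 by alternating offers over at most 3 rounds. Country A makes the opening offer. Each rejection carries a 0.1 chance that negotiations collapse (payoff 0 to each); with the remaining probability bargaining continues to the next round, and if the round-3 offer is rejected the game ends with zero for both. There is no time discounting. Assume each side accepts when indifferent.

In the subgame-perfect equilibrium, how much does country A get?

By backward induction:
Round 3 (country A proposes): rejection yields 0 for country B; country A offers 0 and keeps 600.
Round 2 (country B proposes): rejecting gives country A an expected 0.9 × 600 = 540; country B offers that and keeps 60.
Round 1 (country A proposes): rejecting gives country B an expected 0.9 × 60 = 54. Country A offers 54 and keeps 600 − 54 = 546.

546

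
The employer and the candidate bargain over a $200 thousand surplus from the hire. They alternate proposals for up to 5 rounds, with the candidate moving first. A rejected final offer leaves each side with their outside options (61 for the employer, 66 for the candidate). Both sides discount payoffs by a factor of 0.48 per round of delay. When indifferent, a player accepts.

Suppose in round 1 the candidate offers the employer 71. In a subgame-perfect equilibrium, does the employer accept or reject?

Work out the employer's continuation value if the offer is rejected.
Round 5 (the candidate proposes): the employer gets 61 if talks fail, so the candidate offers 61 and keeps 139.
Round 4 (the employer proposes): the candidate can get 139 next round, worth 0.48 × 139 = 66.72 now, so the employer offers 66.72, keeping 133.28.
Round 3 (the candidate proposes): the employer can get 133.28 next round, worth 0.48 × 133.28 = 63.9744 now; the candidate offers that and keeps 136.0256.
Round 2 (the employer proposes): the candidate can get 136.0256 next round, worth 0.48 × 136.0256 = 65.292288 now, so the employer offers 65.292288, keeping 134.707712.
So by rejecting in round 1, the employer gets 134.707712 next round, worth 0.48 × 134.707712 = 64.65970176 now.
Offer 71 ≥ 64.65970176, so the employer accepts.

Accept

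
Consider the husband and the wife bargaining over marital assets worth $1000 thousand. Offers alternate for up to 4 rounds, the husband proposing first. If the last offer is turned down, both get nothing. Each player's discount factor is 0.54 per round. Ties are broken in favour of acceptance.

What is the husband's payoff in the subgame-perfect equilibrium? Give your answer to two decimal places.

594.14

By backward induction:
Round 4 (the wife proposes): the husband will accept anything ≥ 0, so the wife offers 0 and keeps 1000.
Round 3 (the husband proposes): the wife can get 1000 next round, worth 0.54 × 1000 = 540 now. The husband offers 540 and keeps 1000 − 540 = 460.
Round 2 (the wife proposes): the husband can get 460 next round, worth 0.54 × 460 = 248.4 now. The wife offers 248.4 and keeps 1000 − 248.4 = 751.6.
Round 1 (the husband proposes): the wife can get 751.6 next round, worth 0.54 × 751.6 = 405.864 now, so the husband offers 405.864, keeping 594.136.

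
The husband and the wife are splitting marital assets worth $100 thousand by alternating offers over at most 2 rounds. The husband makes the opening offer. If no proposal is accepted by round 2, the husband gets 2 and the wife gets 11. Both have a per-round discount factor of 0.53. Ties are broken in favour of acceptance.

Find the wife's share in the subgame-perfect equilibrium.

Round 2 (the wife proposes): the husband gets 2 if talks fail, so the wife offers 2 and keeps 98.
Round 1 (the husband proposes): the wife can get 98 next round, worth 0.53 × 98 = 51.94 now; the husband offers that and keeps 48.06.

51.94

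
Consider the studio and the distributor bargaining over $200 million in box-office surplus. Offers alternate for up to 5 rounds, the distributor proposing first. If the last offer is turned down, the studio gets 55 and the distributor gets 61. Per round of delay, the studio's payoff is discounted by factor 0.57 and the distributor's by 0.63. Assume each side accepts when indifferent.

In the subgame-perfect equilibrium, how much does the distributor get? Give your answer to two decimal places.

135.58

Round 5 (the distributor proposes): the studio gets 55 if talks fail, so the distributor offers 55 and keeps 145.
Round 4 (the studio proposes): the distributor can get 145 next round, worth 0.63 × 145 = 91.35 now. The studio offers 91.35 and keeps 200 − 91.35 = 108.65.
Round 3 (the distributor proposes): the studio can get 108.65 next round, worth 0.57 × 108.65 = 61.9305 now; the distributor offers that and keeps 138.0695.
Round 2 (the studio proposes): the distributor can get 138.0695 next round, worth 0.63 × 138.0695 = 86.983785 now; the studio offers that and keeps 113.016215.
Round 1 (the distributor proposes): the studio can get 113.016215 next round, worth 0.57 × 113.016215 = 64.41924255 now; the distributor offers that and keeps 135.58075745.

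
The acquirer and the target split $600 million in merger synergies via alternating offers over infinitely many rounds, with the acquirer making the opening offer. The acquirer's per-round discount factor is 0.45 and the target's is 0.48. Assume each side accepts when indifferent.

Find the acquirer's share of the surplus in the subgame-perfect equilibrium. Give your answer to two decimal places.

397.96

Let x be the acquirer's share when the acquirer proposes and y be the target's share when the target proposes.
The target accepts iff offered ≥ 0.48·y, so x = 600 − 0.48y. Symmetrically y = 600 − 0.45x.
Substituting: x = 600 − 0.48(600 − 0.45x), giving x(1 − 0.45·0.48) = 600(1 − 0.48).
So x = 600 × 0.52 / 0.784 ≈ 397.9592, and the target receives 600 − x ≈ 202.0408.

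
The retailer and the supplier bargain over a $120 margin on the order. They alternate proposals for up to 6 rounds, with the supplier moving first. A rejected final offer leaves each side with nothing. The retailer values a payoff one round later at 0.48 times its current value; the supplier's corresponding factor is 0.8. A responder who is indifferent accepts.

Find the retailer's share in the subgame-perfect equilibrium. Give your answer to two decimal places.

Round 6 (the retailer proposes): rejection yields 0 for the supplier; the retailer offers 0 and keeps 120.
Round 5 (the supplier proposes): the retailer can get 120 next round, worth 0.48 × 120 = 57.6 now; the supplier offers that and keeps 62.4.
Round 4 (the retailer proposes): the supplier can get 62.4 next round, worth 0.8 × 62.4 = 49.92 now. The retailer offers 49.92 and keeps 120 − 49.92 = 70.08.
Round 3 (the supplier proposes): the retailer can get 70.08 next round, worth 0.48 × 70.08 = 33.6384 now; the supplier offers that and keeps 86.3616.
Round 2 (the retailer proposes): the supplier can get 86.3616 next round, worth 0.8 × 86.3616 = 69.08928 now. The retailer offers 69.08928 and keeps 120 − 69.08928 = 50.91072.
Round 1 (the supplier proposes): the retailer can get 50.91072 next round, worth 0.48 × 50.91072 = 24.4371456 now. The supplier offers 24.4371456 and keeps 120 − 24.4371456 = 95.5628544.

24.44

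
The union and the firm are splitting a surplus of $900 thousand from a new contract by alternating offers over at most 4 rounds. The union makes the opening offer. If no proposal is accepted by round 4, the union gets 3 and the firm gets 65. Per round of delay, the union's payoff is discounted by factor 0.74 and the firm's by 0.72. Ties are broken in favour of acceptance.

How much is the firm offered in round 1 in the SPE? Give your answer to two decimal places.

512.58

Solve by backward induction from round 4.
Round 4 (the firm proposes): the union gets 3 if talks fail, so the firm offers 3 and keeps 897.
Round 3 (the union proposes): the firm can get 897 next round, worth 0.72 × 897 = 645.84 now; the union offers that and keeps 254.16.
Round 2 (the firm proposes): the union can get 254.16 next round, worth 0.74 × 254.16 = 188.0784 now; the firm offers that and keeps 711.9216.
Round 1 (the union proposes): the firm can get 711.9216 next round, worth 0.72 × 711.9216 = 512.583552 now. The union offers 512.583552 and keeps 900 − 512.583552 = 387.416448.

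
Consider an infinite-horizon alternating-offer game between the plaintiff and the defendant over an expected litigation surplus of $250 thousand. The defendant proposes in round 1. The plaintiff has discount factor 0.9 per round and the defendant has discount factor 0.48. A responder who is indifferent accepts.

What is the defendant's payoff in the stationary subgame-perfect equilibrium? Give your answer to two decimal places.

44.01

In a stationary SPE each proposer offers the other exactly their discounted continuation value.
If the defendant keeps x when proposing and the plaintiff keeps y when proposing, then x = 250 − 0.9y and y = 250 − 0.48x.
Solving: x = 250(1 − 0.9) / (1 − 0.48·0.9) = 25 / 0.568 ≈ 44.0141.
The plaintiff gets 250 − 44.0141 ≈ 205.9859.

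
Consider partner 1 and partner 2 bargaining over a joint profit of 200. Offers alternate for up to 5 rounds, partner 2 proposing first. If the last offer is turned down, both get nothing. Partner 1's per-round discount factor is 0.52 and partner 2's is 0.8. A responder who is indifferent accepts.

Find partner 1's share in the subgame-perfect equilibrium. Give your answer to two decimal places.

By backward induction:
Round 5 (partner 2 proposes): rejection yields 0 for partner 1; partner 2 offers 0 and keeps 200.
Round 4 (partner 1 proposes): partner 2 can get 200 next round, worth 0.8 × 200 = 160 now; partner 1 offers that and keeps 40.
Round 3 (partner 2 proposes): partner 1 can get 40 next round, worth 0.52 × 40 = 20.8 now, so partner 2 offers 20.8, keeping 179.2.
Round 2 (partner 1 proposes): partner 2 can get 179.2 next round, worth 0.8 × 179.2 = 143.36 now. Partner 1 offers 143.36 and keeps 200 − 143.36 = 56.64.
Round 1 (partner 2 proposes): partner 1 can get 56.64 next round, worth 0.52 × 56.64 = 29.4528 now. Partner 2 offers 29.4528 and keeps 200 − 29.4528 = 170.5472.

29.45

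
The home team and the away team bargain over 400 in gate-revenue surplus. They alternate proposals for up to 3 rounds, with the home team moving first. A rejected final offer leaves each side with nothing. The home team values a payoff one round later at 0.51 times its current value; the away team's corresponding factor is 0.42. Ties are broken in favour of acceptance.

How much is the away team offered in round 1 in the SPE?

By backward induction:
Round 3 (the home team proposes): rejection yields 0 for the away team; the home team offers 0 and keeps 400.
Round 2 (the away team proposes): the home team can get 400 next round, worth 0.51 × 400 = 204 now; the away team offers that and keeps 196.
Round 1 (the home team proposes): the away team can get 196 next round, worth 0.42 × 196 = 82.32 now, so the home team offers 82.32, keeping 317.68.

82.32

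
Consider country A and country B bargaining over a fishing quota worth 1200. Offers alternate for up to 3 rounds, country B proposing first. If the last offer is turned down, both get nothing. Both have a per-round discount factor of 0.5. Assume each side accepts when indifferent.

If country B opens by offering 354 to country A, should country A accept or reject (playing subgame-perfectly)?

Work out country A's continuation value if the offer is rejected.
Round 3 (country B proposes): rejection yields 0 for country A; country B offers 0 and keeps 1200.
Round 2 (country A proposes): country B can get 1200 next round, worth 0.5 × 1200 = 600 now; country A offers that and keeps 600.
So by rejecting in round 1, country A gets 600 next round, worth 0.5 × 600 = 300 now.
Offer 354 ≥ 300, so country A accepts.

Accept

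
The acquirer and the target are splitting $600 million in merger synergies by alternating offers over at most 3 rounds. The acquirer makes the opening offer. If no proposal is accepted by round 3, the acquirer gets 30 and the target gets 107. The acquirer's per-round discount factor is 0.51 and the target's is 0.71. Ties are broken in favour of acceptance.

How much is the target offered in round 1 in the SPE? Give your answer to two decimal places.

247.48

By backward induction:
Round 3 (the acquirer proposes): the target gets 107 if talks fail, so the acquirer offers 107 and keeps 493.
Round 2 (the target proposes): the acquirer can get 493 next round, worth 0.51 × 493 = 251.43 now. The target offers 251.43 and keeps 600 − 251.43 = 348.57.
Round 1 (the acquirer proposes): the target can get 348.57 next round, worth 0.71 × 348.57 = 247.4847 now, so the acquirer offers 247.4847, keeping 352.5153.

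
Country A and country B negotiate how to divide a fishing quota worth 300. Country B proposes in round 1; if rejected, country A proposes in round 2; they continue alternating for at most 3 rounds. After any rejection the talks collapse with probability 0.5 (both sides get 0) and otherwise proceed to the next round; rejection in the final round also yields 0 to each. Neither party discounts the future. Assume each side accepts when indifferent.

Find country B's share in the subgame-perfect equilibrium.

Round 3 (country B proposes): rejection yields 0 for country A; country B offers 0 and keeps 300.
Round 2 (country A proposes): rejecting gives country B an expected 0.5 × 300 = 150. Country A offers 150 and keeps 300 − 150 = 150.
Round 1 (country B proposes): rejecting gives country A an expected 0.5 × 150 = 75, so country B offers 75, keeping 225.

225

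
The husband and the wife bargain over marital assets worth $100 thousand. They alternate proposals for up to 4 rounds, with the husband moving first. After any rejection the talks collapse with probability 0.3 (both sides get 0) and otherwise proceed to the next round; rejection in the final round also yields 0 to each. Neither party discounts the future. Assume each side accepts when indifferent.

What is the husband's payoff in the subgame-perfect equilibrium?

44.7

Round 4 (the wife proposes): the husband will accept anything ≥ 0, so the wife offers 0 and keeps 100.
Round 3 (the husband proposes): rejecting gives the wife an expected 0.7 × 100 = 70. The husband offers 70 and keeps 100 − 70 = 30.
Round 2 (the wife proposes): rejecting gives the husband an expected 0.7 × 30 = 21. The wife offers 21 and keeps 100 − 21 = 79.
Round 1 (the husband proposes): rejecting gives the wife an expected 0.7 × 79 = 55.3. The husband offers 55.3 and keeps 100 − 55.3 = 44.7.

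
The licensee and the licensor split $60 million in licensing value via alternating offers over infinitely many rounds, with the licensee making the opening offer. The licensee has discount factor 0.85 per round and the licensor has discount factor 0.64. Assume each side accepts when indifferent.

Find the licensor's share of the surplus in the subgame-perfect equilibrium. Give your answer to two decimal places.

In a stationary SPE each proposer offers the other exactly their discounted continuation value.
If the licensee keeps x when proposing and the licensor keeps y when proposing, then x = 60 − 0.64y and y = 60 − 0.85x.
Solving: x = 60(1 − 0.64) / (1 − 0.85·0.64) = 21.6 / 0.456 ≈ 47.3684.
The licensor gets 60 − 47.3684 ≈ 12.6316.

12.63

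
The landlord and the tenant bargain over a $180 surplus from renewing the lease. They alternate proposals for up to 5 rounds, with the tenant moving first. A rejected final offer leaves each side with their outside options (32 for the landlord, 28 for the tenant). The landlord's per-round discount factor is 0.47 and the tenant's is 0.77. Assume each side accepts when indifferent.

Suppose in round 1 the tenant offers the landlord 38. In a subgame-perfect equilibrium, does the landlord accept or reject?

Accept

Round 5 (the tenant proposes): the landlord gets 32 if talks fail, so the tenant offers 32 and keeps 148.
Round 4 (the landlord proposes): the tenant can get 148 next round, worth 0.77 × 148 = 113.96 now; the landlord offers that and keeps 66.04.
Round 3 (the tenant proposes): the landlord can get 66.04 next round, worth 0.47 × 66.04 = 31.0388 now. The tenant offers 31.0388 and keeps 180 − 31.0388 = 148.9612.
Round 2 (the landlord proposes): the tenant can get 148.9612 next round, worth 0.77 × 148.9612 = 114.700124 now, so the landlord offers 114.700124, keeping 65.299876.
So by rejecting in round 1, the landlord gets 65.299876 next round, worth 0.47 × 65.299876 = 30.69094172 now.
Offer 38 ≥ 30.69094172, so the landlord accepts.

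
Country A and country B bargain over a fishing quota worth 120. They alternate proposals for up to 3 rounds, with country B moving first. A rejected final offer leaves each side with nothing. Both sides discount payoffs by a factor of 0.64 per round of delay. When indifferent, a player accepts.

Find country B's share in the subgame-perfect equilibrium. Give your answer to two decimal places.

Work backward from the last round.
Round 3 (country B proposes): country A will accept anything ≥ 0, so country B offers 0 and keeps 120.
Round 2 (country A proposes): country B can get 120 next round, worth 0.64 × 120 = 76.8 now. Country A offers 76.8 and keeps 120 − 76.8 = 43.2.
Round 1 (country B proposes): country A can get 43.2 next round, worth 0.64 × 43.2 = 27.648 now. Country B offers 27.648 and keeps 120 − 27.648 = 92.352.

92.35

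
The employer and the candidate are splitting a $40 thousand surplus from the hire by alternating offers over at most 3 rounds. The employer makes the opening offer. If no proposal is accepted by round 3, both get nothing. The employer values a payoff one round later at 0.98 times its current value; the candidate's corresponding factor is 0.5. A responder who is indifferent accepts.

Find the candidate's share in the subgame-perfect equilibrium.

Solve by backward induction from round 3.
Round 3 (the employer proposes): rejection yields 0 for the candidate; the employer offers 0 and keeps 40.
Round 2 (the candidate proposes): the employer can get 40 next round, worth 0.98 × 40 = 39.2 now; the candidate offers that and keeps 0.8.
Round 1 (the employer proposes): the candidate can get 0.8 next round, worth 0.5 × 0.8 = 0.4 now, so the employer offers 0.4, keeping 39.6.

0.4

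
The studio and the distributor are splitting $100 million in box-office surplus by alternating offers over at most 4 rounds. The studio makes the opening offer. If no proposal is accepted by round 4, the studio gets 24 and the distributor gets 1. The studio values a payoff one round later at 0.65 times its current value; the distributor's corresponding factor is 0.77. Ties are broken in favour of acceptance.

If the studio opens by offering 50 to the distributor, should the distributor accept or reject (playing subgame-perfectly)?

Reject

Work out the distributor's continuation value if the offer is rejected.
Round 4 (the distributor proposes): the studio gets 24 if talks fail, so the distributor offers 24 and keeps 76.
Round 3 (the studio proposes): the distributor can get 76 next round, worth 0.77 × 76 = 58.52 now, so the studio offers 58.52, keeping 41.48.
Round 2 (the distributor proposes): the studio can get 41.48 next round, worth 0.65 × 41.48 = 26.962 now, so the distributor offers 26.962, keeping 73.038.
So by rejecting in round 1, the distributor gets 73.038 next round, worth 0.77 × 73.038 = 56.23926 now.
Offer 50 < 56.23926, so the distributor rejects.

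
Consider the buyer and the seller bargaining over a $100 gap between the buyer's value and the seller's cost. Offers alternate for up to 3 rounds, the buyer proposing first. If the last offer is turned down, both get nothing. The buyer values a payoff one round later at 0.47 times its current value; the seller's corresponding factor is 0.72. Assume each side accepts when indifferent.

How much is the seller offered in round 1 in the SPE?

38.16

Work backward from the last round.
Round 3 (the buyer proposes): the seller will accept anything ≥ 0, so the buyer offers 0 and keeps 100.
Round 2 (the seller proposes): the buyer can get 100 next round, worth 0.47 × 100 = 47 now; the seller offers that and keeps 53.
Round 1 (the buyer proposes): the seller can get 53 next round, worth 0.72 × 53 = 38.16 now. The buyer offers 38.16 and keeps 100 − 38.16 = 61.84.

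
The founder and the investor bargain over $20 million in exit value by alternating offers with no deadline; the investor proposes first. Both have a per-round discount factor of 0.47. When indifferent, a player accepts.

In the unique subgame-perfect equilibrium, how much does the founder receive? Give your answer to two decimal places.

When the investor proposes, the founder accepts any offer worth at least 0.47 times what the founder would get by proposing next round; and vice versa.
This gives x = 20 − 0.47y and y = 20 − 0.47x, where x and y are each side's share when it proposes.
Hence (1 − 0.47·0.47)x = 20(1 − 0.47), i.e. 0.7791·x = 10.6.
x ≈ 13.6054; the founder's share is 20 − x ≈ 6.3946.

6.39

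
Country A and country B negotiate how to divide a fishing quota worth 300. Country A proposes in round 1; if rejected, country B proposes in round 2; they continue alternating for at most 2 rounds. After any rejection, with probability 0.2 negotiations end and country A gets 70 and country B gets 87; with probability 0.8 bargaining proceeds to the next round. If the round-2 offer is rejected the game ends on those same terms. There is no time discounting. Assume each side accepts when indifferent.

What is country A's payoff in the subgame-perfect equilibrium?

98.6

Round 2 (country B proposes): country A gets 70 if talks fail, so country B offers 70 and keeps 230.
Round 1 (country A proposes): rejecting gives country B an expected 0.8 × 230 + 0.2 × 87 = 201.4, so country A offers 201.4, keeping 98.6.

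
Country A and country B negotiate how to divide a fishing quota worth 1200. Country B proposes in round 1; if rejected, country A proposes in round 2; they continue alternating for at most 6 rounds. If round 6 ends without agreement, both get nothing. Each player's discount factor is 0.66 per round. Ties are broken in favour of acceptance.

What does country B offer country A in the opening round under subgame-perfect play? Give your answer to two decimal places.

536.86

Round 6 (country A proposes): rejection yields 0 for country B; country A offers 0 and keeps 1200.
Round 5 (country B proposes): country A can get 1200 next round, worth 0.66 × 1200 = 792 now, so country B offers 792, keeping 408.
Round 4 (country A proposes): country B can get 408 next round, worth 0.66 × 408 = 269.28 now. Country A offers 269.28 and keeps 1200 − 269.28 = 930.72.
Round 3 (country B proposes): country A can get 930.72 next round, worth 0.66 × 930.72 = 614.2752 now, so country B offers 614.2752, keeping 585.7248.
Round 2 (country A proposes): country B can get 585.7248 next round, worth 0.66 × 585.7248 = 386.578368 now. Country A offers 386.578368 and keeps 1200 − 386.578368 = 813.421632.
Round 1 (country B proposes): country A can get 813.421632 next round, worth 0.66 × 813.421632 = 536.85827712 now. Country B offers 536.85827712 and keeps 1200 − 536.85827712 = 663.14172288.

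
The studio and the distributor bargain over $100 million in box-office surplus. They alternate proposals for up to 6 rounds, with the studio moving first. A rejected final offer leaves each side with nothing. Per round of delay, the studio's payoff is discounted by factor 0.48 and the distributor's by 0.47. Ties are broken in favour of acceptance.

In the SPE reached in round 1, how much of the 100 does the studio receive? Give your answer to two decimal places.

Round 6 (the distributor proposes): rejection yields 0 for the studio; the distributor offers 0 and keeps 100.
Round 5 (the studio proposes): the distributor can get 100 next round, worth 0.47 × 100 = 47 now, so the studio offers 47, keeping 53.
Round 4 (the distributor proposes): the studio can get 53 next round, worth 0.48 × 53 = 25.44 now, so the distributor offers 25.44, keeping 74.56.
Round 3 (the studio proposes): the distributor can get 74.56 next round, worth 0.47 × 74.56 = 35.0432 now; the studio offers that and keeps 64.9568.
Round 2 (the distributor proposes): the studio can get 64.9568 next round, worth 0.48 × 64.9568 = 31.179264 now, so the distributor offers 31.179264, keeping 68.820736.
Round 1 (the studio proposes): the distributor can get 68.820736 next round, worth 0.47 × 68.820736 = 32.34574592 now, so the studio offers 32.34574592, keeping 67.65425408.

67.65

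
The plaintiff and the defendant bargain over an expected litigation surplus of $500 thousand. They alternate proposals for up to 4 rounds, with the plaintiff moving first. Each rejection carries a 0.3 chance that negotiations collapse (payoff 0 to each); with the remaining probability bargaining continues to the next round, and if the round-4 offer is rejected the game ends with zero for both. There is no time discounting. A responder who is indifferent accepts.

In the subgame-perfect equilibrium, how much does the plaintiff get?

223.5

Round 4 (the defendant proposes): rejection yields 0 for the plaintiff; the defendant offers 0 and keeps 500.
Round 3 (the plaintiff proposes): rejecting gives the defendant an expected 0.7 × 500 = 350; the plaintiff offers that and keeps 150.
Round 2 (the defendant proposes): rejecting gives the plaintiff an expected 0.7 × 150 = 105. The defendant offers 105 and keeps 500 − 105 = 395.
Round 1 (the plaintiff proposes): rejecting gives the defendant an expected 0.7 × 395 = 276.5; the plaintiff offers that and keeps 223.5.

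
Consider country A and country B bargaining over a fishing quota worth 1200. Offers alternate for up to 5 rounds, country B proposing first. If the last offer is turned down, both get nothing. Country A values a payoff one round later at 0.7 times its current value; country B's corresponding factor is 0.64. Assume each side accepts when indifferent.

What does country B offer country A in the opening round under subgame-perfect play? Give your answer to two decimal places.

437.88

Work backward from the last round.
Round 5 (country B proposes): rejection yields 0 for country A; country B offers 0 and keeps 1200.
Round 4 (country A proposes): country B can get 1200 next round, worth 0.64 × 1200 = 768 now; country A offers that and keeps 432.
Round 3 (country B proposes): country A can get 432 next round, worth 0.7 × 432 = 302.4 now. Country B offers 302.4 and keeps 1200 − 302.4 = 897.6.
Round 2 (country A proposes): country B can get 897.6 next round, worth 0.64 × 897.6 = 574.464 now, so country A offers 574.464, keeping 625.536.
Round 1 (country B proposes): country A can get 625.536 next round, worth 0.7 × 625.536 = 437.8752 now. Country B offers 437.8752 and keeps 1200 − 437.8752 = 762.1248.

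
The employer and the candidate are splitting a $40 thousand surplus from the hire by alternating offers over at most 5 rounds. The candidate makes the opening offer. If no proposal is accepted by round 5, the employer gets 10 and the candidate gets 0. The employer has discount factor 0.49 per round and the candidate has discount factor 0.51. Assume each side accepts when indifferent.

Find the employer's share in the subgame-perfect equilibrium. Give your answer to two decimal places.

Round 5 (the candidate proposes): the employer gets 10 if talks fail, so the candidate offers 10 and keeps 30.
Round 4 (the employer proposes): the candidate can get 30 next round, worth 0.51 × 30 = 15.3 now, so the employer offers 15.3, keeping 24.7.
Round 3 (the candidate proposes): the employer can get 24.7 next round, worth 0.49 × 24.7 = 12.103 now. The candidate offers 12.103 and keeps 40 − 12.103 = 27.897.
Round 2 (the employer proposes): the candidate can get 27.897 next round, worth 0.51 × 27.897 = 14.22747 now, so the employer offers 14.22747, keeping 25.77253.
Round 1 (the candidate proposes): the employer can get 25.77253 next round, worth 0.49 × 25.77253 = 12.6285397 now; the candidate offers that and keeps 27.3714603.

12.63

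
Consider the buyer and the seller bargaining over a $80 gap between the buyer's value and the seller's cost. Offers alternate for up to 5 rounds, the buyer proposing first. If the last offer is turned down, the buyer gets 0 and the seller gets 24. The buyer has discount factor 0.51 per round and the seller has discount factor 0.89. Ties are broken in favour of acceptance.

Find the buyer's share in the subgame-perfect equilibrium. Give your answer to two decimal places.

Round 5 (the buyer proposes): the seller gets 24 if talks fail, so the buyer offers 24 and keeps 56.
Round 4 (the seller proposes): the buyer can get 56 next round, worth 0.51 × 56 = 28.56 now, so the seller offers 28.56, keeping 51.44.
Round 3 (the buyer proposes): the seller can get 51.44 next round, worth 0.89 × 51.44 = 45.7816 now, so the buyer offers 45.7816, keeping 34.2184.
Round 2 (the seller proposes): the buyer can get 34.2184 next round, worth 0.51 × 34.2184 = 17.451384 now; the seller offers that and keeps 62.548616.
Round 1 (the buyer proposes): the seller can get 62.548616 next round, worth 0.89 × 62.548616 = 55.66826824 now, so the buyer offers 55.66826824, keeping 24.33173176.

24.33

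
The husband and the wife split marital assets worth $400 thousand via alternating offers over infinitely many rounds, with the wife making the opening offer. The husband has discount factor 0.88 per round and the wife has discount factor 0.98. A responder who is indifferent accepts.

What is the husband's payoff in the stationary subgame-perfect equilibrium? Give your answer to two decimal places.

51.16

When the wife proposes, the husband accepts any offer worth at least 0.88 times what the husband would get by proposing next round; and vice versa.
This gives x = 400 − 0.88y and y = 400 − 0.98x, where x and y are each side's share when it proposes.
Hence (1 − 0.88·0.98)x = 400(1 − 0.88), i.e. 0.1376·x = 48.
x ≈ 348.8372; the husband's share is 400 − x ≈ 51.1628.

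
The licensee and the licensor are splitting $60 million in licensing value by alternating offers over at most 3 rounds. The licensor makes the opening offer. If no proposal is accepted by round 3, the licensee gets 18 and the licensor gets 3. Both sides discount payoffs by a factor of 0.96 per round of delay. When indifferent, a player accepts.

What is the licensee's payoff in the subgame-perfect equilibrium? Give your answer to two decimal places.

18.89

Solve by backward induction from round 3.
Round 3 (the licensor proposes): the licensee gets 18 if talks fail, so the licensor offers 18 and keeps 42.
Round 2 (the licensee proposes): the licensor can get 42 next round, worth 0.96 × 42 = 40.32 now, so the licensee offers 40.32, keeping 19.68.
Round 1 (the licensor proposes): the licensee can get 19.68 next round, worth 0.96 × 19.68 = 18.8928 now. The licensor offers 18.8928 and keeps 60 − 18.8928 = 41.1072.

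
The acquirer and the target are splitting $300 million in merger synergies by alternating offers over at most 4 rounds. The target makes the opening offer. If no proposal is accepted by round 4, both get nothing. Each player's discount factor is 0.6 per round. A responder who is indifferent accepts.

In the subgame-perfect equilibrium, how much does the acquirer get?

136.8

Round 4 (the acquirer proposes): rejection yields 0 for the target; the acquirer offers 0 and keeps 300.
Round 3 (the target proposes): the acquirer can get 300 next round, worth 0.6 × 300 = 180 now, so the target offers 180, keeping 120.
Round 2 (the acquirer proposes): the target can get 120 next round, worth 0.6 × 120 = 72 now, so the acquirer offers 72, keeping 228.
Round 1 (the target proposes): the acquirer can get 228 next round, worth 0.6 × 228 = 136.8 now; the target offers that and keeps 163.2.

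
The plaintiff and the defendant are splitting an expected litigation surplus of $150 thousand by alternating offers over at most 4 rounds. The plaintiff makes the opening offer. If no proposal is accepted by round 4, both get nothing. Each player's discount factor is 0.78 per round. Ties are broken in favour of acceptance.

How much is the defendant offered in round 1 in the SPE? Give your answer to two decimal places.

96.92

Round 4 (the defendant proposes): rejection yields 0 for the plaintiff; the defendant offers 0 and keeps 150.
Round 3 (the plaintiff proposes): the defendant can get 150 next round, worth 0.78 × 150 = 117 now; the plaintiff offers that and keeps 33.
Round 2 (the defendant proposes): the plaintiff can get 33 next round, worth 0.78 × 33 = 25.74 now; the defendant offers that and keeps 124.26.
Round 1 (the plaintiff proposes): the defendant can get 124.26 next round, worth 0.78 × 124.26 = 96.9228 now. The plaintiff offers 96.9228 and keeps 150 − 96.9228 = 53.0772.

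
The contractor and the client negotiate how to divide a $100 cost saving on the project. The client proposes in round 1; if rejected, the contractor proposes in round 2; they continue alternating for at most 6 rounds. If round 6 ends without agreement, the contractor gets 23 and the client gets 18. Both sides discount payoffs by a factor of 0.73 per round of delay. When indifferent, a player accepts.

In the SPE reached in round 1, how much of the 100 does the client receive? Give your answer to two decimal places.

Round 6 (the contractor proposes): the client gets 18 if talks fail, so the contractor offers 18 and keeps 82.
Round 5 (the client proposes): the contractor can get 82 next round, worth 0.73 × 82 = 59.86 now, so the client offers 59.86, keeping 40.14.
Round 4 (the contractor proposes): the client can get 40.14 next round, worth 0.73 × 40.14 = 29.3022 now. The contractor offers 29.3022 and keeps 100 − 29.3022 = 70.6978.
Round 3 (the client proposes): the contractor can get 70.6978 next round, worth 0.73 × 70.6978 = 51.609394 now, so the client offers 51.609394, keeping 48.390606.
Round 2 (the contractor proposes): the client can get 48.390606 next round, worth 0.73 × 48.390606 = 35.32514238 now, so the contractor offers 35.32514238, keeping 64.67485762.
Round 1 (the client proposes): the contractor can get 64.67485762 next round, worth 0.73 × 64.67485762 = 47.2126460626 now. The client offers 47.2126460626 and keeps 100 − 47.2126460626 = 52.7873539374.

52.79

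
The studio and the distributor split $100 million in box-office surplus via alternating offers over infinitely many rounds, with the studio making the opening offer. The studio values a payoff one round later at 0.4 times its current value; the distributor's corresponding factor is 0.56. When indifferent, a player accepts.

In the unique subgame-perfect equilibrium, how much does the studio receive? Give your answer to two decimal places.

56.70

When the studio proposes, the distributor accepts any offer worth at least 0.56 times what the distributor would get by proposing next round; and vice versa.
This gives x = 100 − 0.56y and y = 100 − 0.4x, where x and y are each side's share when it proposes.
Hence (1 − 0.56·0.4)x = 100(1 − 0.56), i.e. 0.776·x = 44.
x ≈ 56.7010; the distributor's share is 100 − x ≈ 43.2990.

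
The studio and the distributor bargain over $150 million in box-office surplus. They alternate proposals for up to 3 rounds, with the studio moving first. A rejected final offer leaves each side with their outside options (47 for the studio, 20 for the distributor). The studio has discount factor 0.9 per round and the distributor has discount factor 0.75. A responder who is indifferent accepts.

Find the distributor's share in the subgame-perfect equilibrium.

24.75

Round 3 (the studio proposes): the distributor gets 20 if talks fail, so the studio offers 20 and keeps 130.
Round 2 (the distributor proposes): the studio can get 130 next round, worth 0.9 × 130 = 117 now, so the distributor offers 117, keeping 33.
Round 1 (the studio proposes): the distributor can get 33 next round, worth 0.75 × 33 = 24.75 now, so the studio offers 24.75, keeping 125.25.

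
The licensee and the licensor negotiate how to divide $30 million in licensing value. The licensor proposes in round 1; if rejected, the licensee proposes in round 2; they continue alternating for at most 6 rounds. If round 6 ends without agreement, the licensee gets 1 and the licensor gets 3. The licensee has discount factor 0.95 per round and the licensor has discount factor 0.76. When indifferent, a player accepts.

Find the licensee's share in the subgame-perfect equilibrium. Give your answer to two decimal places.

Round 6 (the licensee proposes): the licensor gets 3 if talks fail, so the licensee offers 3 and keeps 27.
Round 5 (the licensor proposes): the licensee can get 27 next round, worth 0.95 × 27 = 25.65 now, so the licensor offers 25.65, keeping 4.35.
Round 4 (the licensee proposes): the licensor can get 4.35 next round, worth 0.76 × 4.35 = 3.306 now; the licensee offers that and keeps 26.694.
Round 3 (the licensor proposes): the licensee can get 26.694 next round, worth 0.95 × 26.694 = 25.3593 now. The licensor offers 25.3593 and keeps 30 − 25.3593 = 4.6407.
Round 2 (the licensee proposes): the licensor can get 4.6407 next round, worth 0.76 × 4.6407 = 3.526932 now; the licensee offers that and keeps 26.473068.
Round 1 (the licensor proposes): the licensee can get 26.473068 next round, worth 0.95 × 26.473068 = 25.1494146 now. The licensor offers 25.1494146 and keeps 30 − 25.1494146 = 4.8505854.

25.15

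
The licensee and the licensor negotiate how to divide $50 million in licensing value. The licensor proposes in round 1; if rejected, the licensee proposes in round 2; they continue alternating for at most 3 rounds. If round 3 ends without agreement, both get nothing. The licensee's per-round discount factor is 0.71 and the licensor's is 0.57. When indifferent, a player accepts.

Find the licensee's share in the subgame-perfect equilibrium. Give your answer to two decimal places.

15.27

Round 3 (the licensor proposes): rejection yields 0 for the licensee; the licensor offers 0 and keeps 50.
Round 2 (the licensee proposes): the licensor can get 50 next round, worth 0.57 × 50 = 28.5 now. The licensee offers 28.5 and keeps 50 − 28.5 = 21.5.
Round 1 (the licensor proposes): the licensee can get 21.5 next round, worth 0.71 × 21.5 = 15.265 now. The licensor offers 15.265 and keeps 50 − 15.265 = 34.735.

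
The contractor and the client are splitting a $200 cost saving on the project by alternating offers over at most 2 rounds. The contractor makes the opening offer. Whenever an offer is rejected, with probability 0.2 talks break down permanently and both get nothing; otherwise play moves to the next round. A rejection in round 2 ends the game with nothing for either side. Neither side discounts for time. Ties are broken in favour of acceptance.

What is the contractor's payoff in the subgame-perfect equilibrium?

40

Round 2 (the client proposes): rejection yields 0 for the contractor; the client offers 0 and keeps 200.
Round 1 (the contractor proposes): rejecting gives the client an expected 0.8 × 200 = 160. The contractor offers 160 and keeps 200 − 160 = 40.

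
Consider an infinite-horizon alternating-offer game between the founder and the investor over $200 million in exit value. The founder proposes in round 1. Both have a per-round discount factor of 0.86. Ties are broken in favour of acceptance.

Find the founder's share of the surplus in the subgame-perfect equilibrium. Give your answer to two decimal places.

Let x be the founder's share when the founder proposes and y be the investor's share when the investor proposes.
The investor accepts iff offered ≥ 0.86·y, so x = 200 − 0.86y. Symmetrically y = 200 − 0.86x.
Substituting: x = 200 − 0.86(200 − 0.86x), giving x(1 − 0.86·0.86) = 200(1 − 0.86).
So x = 200 × 0.14 / 0.2604 ≈ 107.5269, and the investor receives 200 − x ≈ 92.4731.

107.53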